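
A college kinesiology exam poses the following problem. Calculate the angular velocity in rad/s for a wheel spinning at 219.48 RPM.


omega = RPM * 2 * pi / 60
omega = 219.48 * 2 * 3.14159 / 60
omega = 1379.0335 / 60 = 22.9839 rad/s

22.9839 rad/s


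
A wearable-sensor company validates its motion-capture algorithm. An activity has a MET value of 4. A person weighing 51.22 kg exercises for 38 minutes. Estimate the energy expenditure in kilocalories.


kcal = MET * mass * time_hr
Convert time: 38 min = 0.6333 hr
kcal = 4 * 51.22 * 0.6333
kcal = 129.7573 kcal

129.7573 kcal


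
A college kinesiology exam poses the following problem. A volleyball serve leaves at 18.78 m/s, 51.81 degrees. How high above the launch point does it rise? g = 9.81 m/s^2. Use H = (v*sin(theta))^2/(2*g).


H = (v*sin(theta))^2 / (2*g)
vy = v*sin(theta) = 18.78 * sin(51.81 deg) = 14.7604 m/s
H = vy^2 / (2*g) = 217.87 / (2*9.81)
H = 217.87 / 19.62 = 11.1045 m

11.1045 m


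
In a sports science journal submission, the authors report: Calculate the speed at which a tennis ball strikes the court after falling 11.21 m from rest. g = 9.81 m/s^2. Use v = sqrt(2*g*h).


v = sqrt(2 * g * h)
v = sqrt(2 * 9.81 * 11.21)
v = sqrt(219.9402) = 14.8304 m/s

14.8304 m/s


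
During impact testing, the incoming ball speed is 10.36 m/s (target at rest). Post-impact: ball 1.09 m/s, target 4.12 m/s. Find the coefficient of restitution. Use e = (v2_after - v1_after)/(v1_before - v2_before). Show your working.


e = (v2_after - v1_after) / (v1_before - v2_before)
Numerator = 4.12 - 1.09 = 3.03
Denominator = 10.36 - 0 = 10.36
e = 3.03 / 10.36 = 0.2925

0.2925


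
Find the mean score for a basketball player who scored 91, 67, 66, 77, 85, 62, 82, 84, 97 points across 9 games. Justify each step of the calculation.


Average = sum / n
Sum = 711
Average = 711 / 9 = 79

79


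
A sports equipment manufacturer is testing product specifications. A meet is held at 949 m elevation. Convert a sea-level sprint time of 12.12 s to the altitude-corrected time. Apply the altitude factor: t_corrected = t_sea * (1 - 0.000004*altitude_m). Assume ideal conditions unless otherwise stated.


Correction factor = 1 - 0.000004 * 949 = 0.996204
t_corrected = t_sea * factor = 12.12 * 0.996204
t_corrected = 12.074 s

12.074 s


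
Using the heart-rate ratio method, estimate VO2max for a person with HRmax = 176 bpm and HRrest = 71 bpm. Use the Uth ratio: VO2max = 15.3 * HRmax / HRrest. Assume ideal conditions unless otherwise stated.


VO2max = 15.3 * HRmax / HRrest
VO2max = 15.3 * 176 / 71
VO2max = 2692.8 / 71 = 37.9268 mL/kg/min

37.9268 mL/kg/min


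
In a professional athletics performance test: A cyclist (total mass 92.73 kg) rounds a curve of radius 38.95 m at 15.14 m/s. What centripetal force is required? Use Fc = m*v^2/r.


Fc = m * v^2 / r
v^2 = 15.14^2 = 229.2196
Fc = 92.73 * 229.2196 / 38.95
Fc = 21255.5335 / 38.95 = 545.7133 N

545.7133 N


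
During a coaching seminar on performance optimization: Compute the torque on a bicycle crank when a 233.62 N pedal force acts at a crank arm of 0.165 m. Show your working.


tau = F * d
tau = 233.62 * 0.165
tau = 38.5473 N*m

38.5473 N*m


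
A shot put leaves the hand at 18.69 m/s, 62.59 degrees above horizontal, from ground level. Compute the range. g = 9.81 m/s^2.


R = v^2 * sin(2*theta) / g
Convert angle to radians: theta = 62.59 deg = 1.0924 rad
sin(2*theta) = sin(2.1848) = 0.8173
R = 18.69^2 * 0.8173 / 9.81
R = 349.3161 * 0.8173 / 9.81 = 29.1042 m

29.1042 m


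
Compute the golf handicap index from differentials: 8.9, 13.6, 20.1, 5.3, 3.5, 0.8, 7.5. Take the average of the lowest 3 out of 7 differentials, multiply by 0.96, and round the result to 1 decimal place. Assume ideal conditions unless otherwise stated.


All differentials: 8.9, 13.6, 20.1, 5.3, 3.5, 0.8, 7.5
Sorted: 0.8, 3.5, 5.3, 7.5, 8.9, 13.6, 20.1
Best 3: 0.8, 3.5, 5.3
Average of best = 9.6 / 3 = 3.2
Raw index = 3.2 * 0.96 = 3.072
Handicap index = round(3.072, 1) = 3.1

3.1


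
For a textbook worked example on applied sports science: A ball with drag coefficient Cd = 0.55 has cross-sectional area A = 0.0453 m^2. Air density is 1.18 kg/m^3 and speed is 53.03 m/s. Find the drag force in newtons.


Fd = 0.5 * Cd * rho * A * v^2
Fd = 0.5 * 0.55 * 1.18 * 0.0453 * 53.03^2
v^2 = 2812.1809
Fd = 0.5 * 0.55 * 1.18 * 0.0453 * 2812.1809 = 41.3386 N

41.3386 N


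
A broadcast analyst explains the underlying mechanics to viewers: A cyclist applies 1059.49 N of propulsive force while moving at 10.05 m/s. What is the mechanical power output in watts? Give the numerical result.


P = F * v
P = 1059.49 * 10.05
P = 10647.8745 W

10647.8745 W


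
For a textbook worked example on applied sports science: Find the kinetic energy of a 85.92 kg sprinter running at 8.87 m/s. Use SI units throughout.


KE = 0.5 * m * v^2
KE = 0.5 * 85.92 * 8.87^2
KE = 0.5 * 85.92 * 78.6769 = 3379.9596 J

3379.9596 J


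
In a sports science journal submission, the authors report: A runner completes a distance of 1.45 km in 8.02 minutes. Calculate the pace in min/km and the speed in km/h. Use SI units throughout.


Pace = time / distance = 8.02 min / 1.45 km = 5.531 min/km
Speed = distance / time_in_hours = 1.45 / 0.1337 hr
Speed = 10.8479 km/h

5.531 min/km, 10.8479 km/h


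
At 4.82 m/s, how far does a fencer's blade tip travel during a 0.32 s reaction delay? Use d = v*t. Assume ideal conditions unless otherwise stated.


d = v * t
d = 4.82 * 0.32
d = 1.5424 m

1.5424 m


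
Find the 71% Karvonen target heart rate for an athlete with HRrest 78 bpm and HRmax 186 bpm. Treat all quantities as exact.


Target = HRrest + pct*(HRmax - HRrest)
Heart rate reserve = HRmax - HRrest = 186 - 78 = 108 bpm
Fraction = 71% = 0.71
Target = 78 + 0.71 * 108
Target = 78 + 76.68 = 154.68 bpm

154.68 bpm


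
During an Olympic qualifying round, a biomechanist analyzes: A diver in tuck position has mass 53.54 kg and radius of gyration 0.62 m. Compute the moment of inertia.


I = m * k^2
I = 53.54 * 0.62^2
I = 53.54 * 0.3844 = 20.5808 kg*m^2

20.5808 kg*m^2


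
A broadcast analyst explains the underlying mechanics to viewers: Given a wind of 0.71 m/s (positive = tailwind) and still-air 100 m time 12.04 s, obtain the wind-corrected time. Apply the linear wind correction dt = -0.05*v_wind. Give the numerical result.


dt = -0.05 * v_wind = -0.05 * 0.71 = -0.0355 s
t_corrected = t_still + dt = 12.04 + (-0.0355)
t_corrected = 12.0045 s

12.0045 s


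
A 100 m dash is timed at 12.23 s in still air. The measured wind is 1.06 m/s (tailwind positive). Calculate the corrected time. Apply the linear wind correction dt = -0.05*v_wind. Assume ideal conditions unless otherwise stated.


dt = -0.05 * v_wind = -0.05 * 1.06 = -0.053 s
t_corrected = t_still + dt = 12.23 + (-0.053)
t_corrected = 12.177 s

12.177 s


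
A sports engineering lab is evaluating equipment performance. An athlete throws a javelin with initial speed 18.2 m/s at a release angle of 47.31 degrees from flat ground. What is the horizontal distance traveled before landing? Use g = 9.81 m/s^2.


R = v^2 * sin(2*theta) / g
Convert angle to radians: theta = 47.31 deg = 0.8257 rad
sin(2*theta) = sin(1.6514) = 0.9968
R = 18.2^2 * 0.9968 / 9.81
R = 331.24 * 0.9968 / 9.81 = 33.6558 m

33.6558 m


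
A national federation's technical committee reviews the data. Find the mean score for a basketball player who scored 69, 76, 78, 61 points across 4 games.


Average = sum / n
Sum = 284
Average = 284 / 4 = 71

71


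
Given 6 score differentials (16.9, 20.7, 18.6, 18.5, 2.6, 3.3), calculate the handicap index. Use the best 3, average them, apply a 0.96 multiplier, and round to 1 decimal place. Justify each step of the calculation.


All differentials: 16.9, 20.7, 18.6, 18.5, 2.6, 3.3
Sorted: 2.6, 3.3, 16.9, 18.5, 18.6, 20.7
Best 3: 2.6, 3.3, 16.9
Average of best = 22.8 / 3 = 7.6
Raw index = 7.6 * 0.96 = 7.296
Handicap index = round(7.296, 1) = 7.3

7.3


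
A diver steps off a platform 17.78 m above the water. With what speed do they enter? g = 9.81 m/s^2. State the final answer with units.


v = sqrt(2 * g * h)
v = sqrt(2 * 9.81 * 17.78)
v = sqrt(348.8436) = 18.6774 m/s

18.6774 m/s


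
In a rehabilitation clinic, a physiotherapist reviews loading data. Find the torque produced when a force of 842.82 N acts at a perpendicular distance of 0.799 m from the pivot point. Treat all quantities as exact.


tau = F * d
tau = 842.82 * 0.799
tau = 673.4132 N*m

673.4132 N*m


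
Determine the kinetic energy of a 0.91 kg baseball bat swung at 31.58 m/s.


KE = 0.5 * m * v^2
KE = 0.5 * 0.91 * 31.58^2
KE = 0.5 * 0.91 * 997.2964 = 453.7699 J

453.7699 J


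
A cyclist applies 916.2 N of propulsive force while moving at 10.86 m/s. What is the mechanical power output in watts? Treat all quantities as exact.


P = F * v
P = 916.2 * 10.86
P = 9949.932 W

9949.932 W


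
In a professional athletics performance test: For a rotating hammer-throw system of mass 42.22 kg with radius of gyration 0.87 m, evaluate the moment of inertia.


I = m * k^2
I = 42.22 * 0.87^2
I = 42.22 * 0.7569 = 31.9563 kg*m^2

31.9563 kg*m^2


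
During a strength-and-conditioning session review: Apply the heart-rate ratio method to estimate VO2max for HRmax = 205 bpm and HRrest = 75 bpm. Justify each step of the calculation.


VO2max = 15.3 * HRmax / HRrest
VO2max = 15.3 * 205 / 75
VO2max = 3136.5 / 75 = 41.82 mL/kg/min

41.82 mL/kg/min


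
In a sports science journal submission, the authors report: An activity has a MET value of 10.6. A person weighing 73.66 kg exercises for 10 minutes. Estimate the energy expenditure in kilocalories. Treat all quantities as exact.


kcal = MET * mass * time_hr
Convert time: 10 min = 0.1667 hr
kcal = 10.6 * 73.66 * 0.1667
kcal = 130.1327 kcal

130.1327 kcal


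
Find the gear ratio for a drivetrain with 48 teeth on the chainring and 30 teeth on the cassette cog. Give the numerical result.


GR = front_teeth / rear_teeth
GR = 48 / 30
GR = 1.6

1.6


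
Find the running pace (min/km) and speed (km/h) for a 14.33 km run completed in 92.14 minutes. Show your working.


Pace = time / distance = 92.14 min / 14.33 km = 6.4299 min/km
Speed = distance / time_in_hours = 14.33 / 1.5357 hr
Speed = 9.3315 km/h

6.4299 min/km, 9.3315 km/h


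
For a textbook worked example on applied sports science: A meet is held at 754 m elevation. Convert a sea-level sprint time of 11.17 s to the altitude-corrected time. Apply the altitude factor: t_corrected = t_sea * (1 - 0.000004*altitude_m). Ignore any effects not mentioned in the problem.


Correction factor = 1 - 0.000004 * 754 = 0.996984
t_corrected = t_sea * factor = 11.17 * 0.996984
t_corrected = 11.1363 s

11.1363 s


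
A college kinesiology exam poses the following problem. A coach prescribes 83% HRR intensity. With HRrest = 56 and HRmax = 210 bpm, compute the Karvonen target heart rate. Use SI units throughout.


Target = HRrest + pct*(HRmax - HRrest)
Heart rate reserve = HRmax - HRrest = 210 - 56 = 154 bpm
Fraction = 83% = 0.83
Target = 56 + 0.83 * 154
Target = 56 + 127.82 = 183.82 bpm

183.82 bpm


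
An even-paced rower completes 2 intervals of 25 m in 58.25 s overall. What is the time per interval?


Split time = total_time / n_laps = 58.25 / 2
Split time = 29.125 s per lap

29.125 s


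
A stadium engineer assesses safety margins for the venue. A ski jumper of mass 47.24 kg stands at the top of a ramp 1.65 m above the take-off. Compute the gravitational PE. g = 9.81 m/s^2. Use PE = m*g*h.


PE = m * g * h
PE = 47.24 * 9.81 * 1.65
PE = 463.4244 * 1.65 = 764.6503 J

764.6503 J


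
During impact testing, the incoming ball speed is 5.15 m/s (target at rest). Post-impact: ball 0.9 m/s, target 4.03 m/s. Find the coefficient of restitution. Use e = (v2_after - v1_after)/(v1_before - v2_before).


e = (v2_after - v1_after) / (v1_before - v2_before)
Numerator = 4.03 - 0.9 = 3.13
Denominator = 5.15 - 0 = 5.15
e = 3.13 / 5.15 = 0.6078

0.6078


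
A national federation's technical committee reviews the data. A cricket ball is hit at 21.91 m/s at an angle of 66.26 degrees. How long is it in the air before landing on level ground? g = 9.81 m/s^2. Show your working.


T = 2*v*sin(theta)/g
sin(theta) = sin(66.26 deg) = 0.9154
T = 2*21.91*0.9154 / 9.81
T = 40.112 / 9.81 = 4.0889 s

4.0889 s


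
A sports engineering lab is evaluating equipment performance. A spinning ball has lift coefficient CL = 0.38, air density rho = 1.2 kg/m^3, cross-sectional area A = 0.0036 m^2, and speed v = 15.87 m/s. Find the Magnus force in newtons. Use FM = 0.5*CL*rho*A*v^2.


FM = 0.5 * CL * rho * A * v^2
FM = 0.5 * 0.38 * 1.2 * 0.0036 * 15.87^2
v^2 = 251.8569
FM = 0.5 * 0.38 * 1.2 * 0.0036 * 251.8569 = 0.2067 N

0.2067 N


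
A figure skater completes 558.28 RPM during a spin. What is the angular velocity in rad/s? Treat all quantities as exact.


omega = RPM * 2 * pi / 60
omega = 558.28 * 2 * 3.14159 / 60
omega = 3507.7767 / 60 = 58.4629 rad/s

58.4629 rad/s


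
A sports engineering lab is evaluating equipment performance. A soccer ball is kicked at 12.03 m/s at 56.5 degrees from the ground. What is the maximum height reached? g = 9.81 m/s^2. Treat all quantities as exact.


H = (v*sin(theta))^2 / (2*g)
vy = v*sin(theta) = 12.03 * sin(56.5 deg) = 10.0316 m/s
H = vy^2 / (2*g) = 100.6339 / (2*9.81)
H = 100.6339 / 19.62 = 5.1292 m

5.1292 m


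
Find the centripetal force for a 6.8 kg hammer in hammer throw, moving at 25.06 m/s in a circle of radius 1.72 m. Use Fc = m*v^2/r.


Fc = m * v^2 / r
v^2 = 25.06^2 = 628.0036
Fc = 6.8 * 628.0036 / 1.72
Fc = 4270.4245 / 1.72 = 2482.8049 N

2482.8049 N


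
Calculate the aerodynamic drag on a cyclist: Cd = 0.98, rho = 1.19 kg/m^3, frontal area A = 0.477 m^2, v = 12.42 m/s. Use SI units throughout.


Fd = 0.5 * Cd * rho * A * v^2
Fd = 0.5 * 0.98 * 1.19 * 0.477 * 12.42^2
v^2 = 154.2564
Fd = 0.5 * 0.98 * 1.19 * 0.477 * 154.2564 = 42.9047 N

42.9047 N


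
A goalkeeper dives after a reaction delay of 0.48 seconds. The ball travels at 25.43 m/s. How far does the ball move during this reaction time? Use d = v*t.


d = v * t
d = 25.43 * 0.48
d = 12.2064 m

12.2064 m


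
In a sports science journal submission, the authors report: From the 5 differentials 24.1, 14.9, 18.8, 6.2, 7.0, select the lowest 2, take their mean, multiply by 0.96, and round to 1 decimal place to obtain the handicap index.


All differentials: 24.1, 14.9, 18.8, 6.2, 7.0
Sorted: 6.2, 7.0, 14.9, 18.8, 24.1
Best 2: 6.2, 7.0
Average of best = 13.2 / 2 = 6.6
Raw index = 6.6 * 0.96 = 6.336
Handicap index = round(6.336, 1) = 6.3

6.3


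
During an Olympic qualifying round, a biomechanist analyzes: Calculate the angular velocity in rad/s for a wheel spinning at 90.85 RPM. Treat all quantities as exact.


omega = RPM * 2 * pi / 60
omega = 90.85 * 2 * 3.14159 / 60
omega = 570.8274 / 60 = 9.5138 rad/s

9.5138 rad/s


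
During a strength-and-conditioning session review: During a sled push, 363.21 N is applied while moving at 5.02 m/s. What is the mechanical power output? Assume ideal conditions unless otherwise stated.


P = F * v
P = 363.21 * 5.02
P = 1823.3142 W

1823.3142 W


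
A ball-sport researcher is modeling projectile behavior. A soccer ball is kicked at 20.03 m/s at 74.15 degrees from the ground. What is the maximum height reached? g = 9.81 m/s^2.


H = (v*sin(theta))^2 / (2*g)
vy = v*sin(theta) = 20.03 * sin(74.15 deg) = 19.2685 m/s
H = vy^2 / (2*g) = 371.2735 / (2*9.81)
H = 371.2735 / 19.62 = 18.9232 m

18.9232 m


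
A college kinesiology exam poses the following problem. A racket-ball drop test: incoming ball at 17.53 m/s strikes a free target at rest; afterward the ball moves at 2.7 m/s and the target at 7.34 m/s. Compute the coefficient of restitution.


e = (v2_after - v1_after) / (v1_before - v2_before)
Numerator = 7.34 - 2.7 = 4.64
Denominator = 17.53 - 0 = 17.53
e = 4.64 / 17.53 = 0.2647

0.2647


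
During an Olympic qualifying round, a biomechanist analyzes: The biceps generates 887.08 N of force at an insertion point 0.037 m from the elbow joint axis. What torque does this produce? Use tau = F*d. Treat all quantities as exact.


tau = F * d
tau = 887.08 * 0.037
tau = 32.822 N*m

32.822 N*m


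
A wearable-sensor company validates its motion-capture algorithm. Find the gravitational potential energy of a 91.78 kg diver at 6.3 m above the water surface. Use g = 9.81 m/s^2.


PE = m * g * h
PE = 91.78 * 9.81 * 6.3
PE = 900.3618 * 6.3 = 5672.2793 J

5672.2793 J


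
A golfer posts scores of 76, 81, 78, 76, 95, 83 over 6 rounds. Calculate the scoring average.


Average = sum / n
Sum = 489
Average = 489 / 6 = 81.5

81.5


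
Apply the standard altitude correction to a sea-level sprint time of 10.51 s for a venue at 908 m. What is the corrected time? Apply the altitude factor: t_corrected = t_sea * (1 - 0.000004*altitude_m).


Correction factor = 1 - 0.000004 * 908 = 0.996368
t_corrected = t_sea * factor = 10.51 * 0.996368
t_corrected = 10.4718 s

10.4718 s


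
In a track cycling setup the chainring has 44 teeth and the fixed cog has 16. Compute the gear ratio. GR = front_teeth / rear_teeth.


GR = front_teeth / rear_teeth
GR = 44 / 16
GR = 2.75

2.75


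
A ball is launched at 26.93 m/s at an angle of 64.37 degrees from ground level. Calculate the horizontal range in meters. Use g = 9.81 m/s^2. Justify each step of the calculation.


R = v^2 * sin(2*theta) / g
Convert angle to radians: theta = 64.37 deg = 1.1235 rad
sin(2*theta) = sin(2.2469) = 0.78
R = 26.93^2 * 0.78 / 9.81
R = 725.2249 * 0.78 / 9.81 = 57.6627 m

57.6627 m


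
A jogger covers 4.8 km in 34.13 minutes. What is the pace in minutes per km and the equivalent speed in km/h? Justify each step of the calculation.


Pace = time / distance = 34.13 min / 4.8 km = 7.1104 min/km
Speed = distance / time_in_hours = 4.8 / 0.5688 hr
Speed = 8.4383 km/h

7.1104 min/km, 8.4383 km/h


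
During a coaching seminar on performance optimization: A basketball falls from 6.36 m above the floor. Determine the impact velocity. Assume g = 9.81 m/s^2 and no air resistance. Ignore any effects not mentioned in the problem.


v = sqrt(2 * g * h)
v = sqrt(2 * 9.81 * 6.36)
v = sqrt(124.7832) = 11.1706 m/s

11.1706 m/s


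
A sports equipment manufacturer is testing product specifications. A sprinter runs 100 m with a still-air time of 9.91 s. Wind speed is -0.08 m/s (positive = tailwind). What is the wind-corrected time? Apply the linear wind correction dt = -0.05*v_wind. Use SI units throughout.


dt = -0.05 * v_wind = -0.05 * -0.08 = 0.004 s
t_corrected = t_still + dt = 9.91 + (0.004)
t_corrected = 9.914 s

9.914 s


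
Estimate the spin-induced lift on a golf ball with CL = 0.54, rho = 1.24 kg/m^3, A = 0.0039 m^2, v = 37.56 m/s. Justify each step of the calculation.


FM = 0.5 * CL * rho * A * v^2
FM = 0.5 * 0.54 * 1.24 * 0.0039 * 37.56^2
v^2 = 1410.7536
FM = 0.5 * 0.54 * 1.24 * 0.0039 * 1410.7536 = 1.842 N

1.842 N


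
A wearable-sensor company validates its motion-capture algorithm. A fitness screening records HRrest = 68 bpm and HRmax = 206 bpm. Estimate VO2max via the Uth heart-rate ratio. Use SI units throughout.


VO2max = 15.3 * HRmax / HRrest
VO2max = 15.3 * 206 / 68
VO2max = 3151.8 / 68 = 46.35 mL/kg/min

46.35 mL/kg/min


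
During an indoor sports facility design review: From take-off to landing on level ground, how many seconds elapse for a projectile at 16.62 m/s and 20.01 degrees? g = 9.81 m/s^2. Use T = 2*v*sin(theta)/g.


T = 2*v*sin(theta)/g
sin(theta) = sin(20.01 deg) = 0.3422
T = 2*16.62*0.3422 / 9.81
T = 11.3742 / 9.81 = 1.1594 s

1.1594 s


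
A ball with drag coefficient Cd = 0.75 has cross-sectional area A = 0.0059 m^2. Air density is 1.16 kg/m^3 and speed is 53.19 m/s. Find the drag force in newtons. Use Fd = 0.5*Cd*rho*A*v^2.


Fd = 0.5 * Cd * rho * A * v^2
Fd = 0.5 * 0.75 * 1.16 * 0.0059 * 53.19^2
v^2 = 2829.1761
Fd = 0.5 * 0.75 * 1.16 * 0.0059 * 2829.1761 = 7.2611 N

7.2611 N


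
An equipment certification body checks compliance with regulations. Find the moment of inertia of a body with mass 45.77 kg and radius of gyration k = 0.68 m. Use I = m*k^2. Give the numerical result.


I = m * k^2
I = 45.77 * 0.68^2
I = 45.77 * 0.4624 = 21.164 kg*m^2

21.164 kg*m^2


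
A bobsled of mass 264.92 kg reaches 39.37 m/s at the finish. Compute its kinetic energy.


KE = 0.5 * m * v^2
KE = 0.5 * 264.92 * 39.37^2
KE = 0.5 * 264.92 * 1549.9969 = 205312.5894 J

205312.5894 J


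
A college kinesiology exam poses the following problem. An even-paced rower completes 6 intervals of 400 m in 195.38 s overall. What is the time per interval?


Split time = total_time / n_laps = 195.38 / 6
Split time = 32.5633 s per lap

32.5633 s


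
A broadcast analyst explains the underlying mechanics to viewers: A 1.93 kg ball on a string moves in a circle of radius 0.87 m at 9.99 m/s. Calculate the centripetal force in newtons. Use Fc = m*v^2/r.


Fc = m * v^2 / r
v^2 = 9.99^2 = 99.8001
Fc = 1.93 * 99.8001 / 0.87
Fc = 192.6142 / 0.87 = 221.3956 N

221.3956 N


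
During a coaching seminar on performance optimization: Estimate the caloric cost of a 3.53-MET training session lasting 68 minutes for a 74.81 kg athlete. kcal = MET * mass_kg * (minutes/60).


kcal = MET * mass * time_hr
Convert time: 68 min = 1.1333 hr
kcal = 3.53 * 74.81 * 1.1333
kcal = 299.2899 kcal

299.2899 kcal


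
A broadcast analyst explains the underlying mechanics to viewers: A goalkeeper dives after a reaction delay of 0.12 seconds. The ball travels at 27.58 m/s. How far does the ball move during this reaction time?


d = v * t
d = 27.58 * 0.12
d = 3.3096 m

3.3096 m


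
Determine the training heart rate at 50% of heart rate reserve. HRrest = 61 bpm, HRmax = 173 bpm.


Target = HRrest + pct*(HRmax - HRrest)
Heart rate reserve = HRmax - HRrest = 173 - 61 = 112 bpm
Fraction = 50% = 0.5
Target = 61 + 0.5 * 112
Target = 61 + 56 = 117 bpm

117 bpm


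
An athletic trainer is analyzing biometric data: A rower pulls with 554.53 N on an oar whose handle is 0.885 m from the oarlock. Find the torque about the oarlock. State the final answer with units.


tau = F * d
tau = 554.53 * 0.885
tau = 490.7591 N*m

490.7591 N*m


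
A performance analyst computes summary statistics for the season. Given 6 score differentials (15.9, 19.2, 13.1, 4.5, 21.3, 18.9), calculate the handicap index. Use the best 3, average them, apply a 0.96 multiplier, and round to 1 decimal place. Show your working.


All differentials: 15.9, 19.2, 13.1, 4.5, 21.3, 18.9
Sorted: 4.5, 13.1, 15.9, 18.9, 19.2, 21.3
Best 3: 4.5, 13.1, 15.9
Average of best = 33.5 / 3 = 11.1667
Raw index = 11.1667 * 0.96 = 10.72
Handicap index = round(10.72, 1) = 10.7

10.7


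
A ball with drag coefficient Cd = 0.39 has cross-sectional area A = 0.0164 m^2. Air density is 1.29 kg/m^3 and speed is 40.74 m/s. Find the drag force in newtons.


Fd = 0.5 * Cd * rho * A * v^2
Fd = 0.5 * 0.39 * 1.29 * 0.0164 * 40.74^2
v^2 = 1659.7476
Fd = 0.5 * 0.39 * 1.29 * 0.0164 * 1659.7476 = 6.8472 N

6.8472 N


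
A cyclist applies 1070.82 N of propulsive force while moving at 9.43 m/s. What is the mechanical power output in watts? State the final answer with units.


P = F * v
P = 1070.82 * 9.43
P = 10097.8326 W

10097.8326 W


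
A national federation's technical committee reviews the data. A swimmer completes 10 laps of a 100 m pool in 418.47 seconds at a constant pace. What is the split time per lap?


Split time = total_time / n_laps = 418.47 / 10
Split time = 41.847 s per lap

41.847 s


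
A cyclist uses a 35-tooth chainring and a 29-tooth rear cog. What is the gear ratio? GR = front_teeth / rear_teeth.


GR = front_teeth / rear_teeth
GR = 35 / 29
GR = 1.2069

1.2069


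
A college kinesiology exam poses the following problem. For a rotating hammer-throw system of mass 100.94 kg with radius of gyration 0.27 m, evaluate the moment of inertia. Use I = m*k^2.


I = m * k^2
I = 100.94 * 0.27^2
I = 100.94 * 0.0729 = 7.3585 kg*m^2

7.3585 kg*m^2


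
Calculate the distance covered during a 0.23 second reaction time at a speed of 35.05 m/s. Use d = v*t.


d = v * t
d = 35.05 * 0.23
d = 8.0615 m

8.0615 m


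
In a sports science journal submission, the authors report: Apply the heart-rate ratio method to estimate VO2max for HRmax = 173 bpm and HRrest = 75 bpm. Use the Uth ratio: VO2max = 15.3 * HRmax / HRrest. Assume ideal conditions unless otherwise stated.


VO2max = 15.3 * HRmax / HRrest
VO2max = 15.3 * 173 / 75
VO2max = 2646.9 / 75 = 35.292 mL/kg/min

35.292 mL/kg/min


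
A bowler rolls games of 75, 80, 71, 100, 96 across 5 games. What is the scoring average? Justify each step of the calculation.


Average = sum / n
Sum = 422
Average = 422 / 5 = 84.4

84.4


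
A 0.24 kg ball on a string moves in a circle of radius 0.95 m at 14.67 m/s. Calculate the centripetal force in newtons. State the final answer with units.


Fc = m * v^2 / r
v^2 = 14.67^2 = 215.2089
Fc = 0.24 * 215.2089 / 0.95
Fc = 51.6501 / 0.95 = 54.3686 N

54.3686 N


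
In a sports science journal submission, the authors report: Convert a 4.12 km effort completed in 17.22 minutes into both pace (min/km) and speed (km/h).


Pace = time / distance = 17.22 min / 4.12 km = 4.1796 min/km
Speed = distance / time_in_hours = 4.12 / 0.287 hr
Speed = 14.3554 km/h

4.1796 min/km, 14.3554 km/h


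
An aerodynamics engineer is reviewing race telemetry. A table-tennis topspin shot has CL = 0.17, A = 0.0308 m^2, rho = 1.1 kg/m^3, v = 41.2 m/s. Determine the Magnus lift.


FM = 0.5 * CL * rho * A * v^2
FM = 0.5 * 0.17 * 1.1 * 0.0308 * 41.2^2
v^2 = 1697.44
FM = 0.5 * 0.17 * 1.1 * 0.0308 * 1697.44 = 4.8883 N

4.8883 N


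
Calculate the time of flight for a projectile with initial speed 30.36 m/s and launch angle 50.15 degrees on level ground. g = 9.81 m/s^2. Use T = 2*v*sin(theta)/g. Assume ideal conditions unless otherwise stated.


T = 2*v*sin(theta)/g
sin(theta) = sin(50.15 deg) = 0.7677
T = 2*30.36*0.7677 / 9.81
T = 46.6162 / 9.81 = 4.7519 s

4.7519 s


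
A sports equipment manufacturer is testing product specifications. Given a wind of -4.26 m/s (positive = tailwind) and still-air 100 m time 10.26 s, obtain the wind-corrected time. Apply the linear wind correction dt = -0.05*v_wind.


dt = -0.05 * v_wind = -0.05 * -4.26 = 0.213 s
t_corrected = t_still + dt = 10.26 + (0.213)
t_corrected = 10.473 s

10.473 s


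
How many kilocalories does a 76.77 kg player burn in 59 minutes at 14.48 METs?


kcal = MET * mass * time_hr
Convert time: 59 min = 0.9833 hr
kcal = 14.48 * 76.77 * 0.9833
kcal = 1093.1024 kcal

1093.1024 kcal


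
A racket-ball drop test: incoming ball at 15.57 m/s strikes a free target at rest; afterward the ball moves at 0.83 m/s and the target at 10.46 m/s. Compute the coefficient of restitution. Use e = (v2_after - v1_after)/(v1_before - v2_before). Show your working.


e = (v2_after - v1_after) / (v1_before - v2_before)
Numerator = 10.46 - 0.83 = 9.63
Denominator = 15.57 - 0 = 15.57
e = 9.63 / 15.57 = 0.6185

0.6185


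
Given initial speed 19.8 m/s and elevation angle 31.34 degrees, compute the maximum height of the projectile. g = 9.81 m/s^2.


H = (v*sin(theta))^2 / (2*g)
vy = v*sin(theta) = 19.8 * sin(31.34 deg) = 10.2983 m/s
H = vy^2 / (2*g) = 106.0547 / (2*9.81)
H = 106.0547 / 19.62 = 5.4054 m

5.4054 m


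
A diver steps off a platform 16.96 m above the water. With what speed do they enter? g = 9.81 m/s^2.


v = sqrt(2 * g * h)
v = sqrt(2 * 9.81 * 16.96)
v = sqrt(332.7552) = 18.2416 m/s

18.2416 m/s


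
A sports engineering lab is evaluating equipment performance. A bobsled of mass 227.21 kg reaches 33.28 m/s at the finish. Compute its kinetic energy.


KE = 0.5 * m * v^2
KE = 0.5 * 227.21 * 33.28^2
KE = 0.5 * 227.21 * 1107.5584 = 125824.172 J

125824.172 J


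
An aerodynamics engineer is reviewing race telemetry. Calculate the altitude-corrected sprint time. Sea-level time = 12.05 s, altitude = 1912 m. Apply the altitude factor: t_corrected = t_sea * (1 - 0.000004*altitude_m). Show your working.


Correction factor = 1 - 0.000004 * 1912 = 0.992352
t_corrected = t_sea * factor = 12.05 * 0.992352
t_corrected = 11.9578 s

11.9578 s


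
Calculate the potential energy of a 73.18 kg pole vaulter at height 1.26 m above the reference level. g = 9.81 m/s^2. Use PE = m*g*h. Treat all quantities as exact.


PE = m * g * h
PE = 73.18 * 9.81 * 1.26
PE = 717.8958 * 1.26 = 904.5487 J

904.5487 J


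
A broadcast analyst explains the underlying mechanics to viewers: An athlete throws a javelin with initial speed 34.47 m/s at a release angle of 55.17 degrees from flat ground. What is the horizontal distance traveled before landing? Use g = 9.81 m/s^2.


R = v^2 * sin(2*theta) / g
Convert angle to radians: theta = 55.17 deg = 0.9629 rad
sin(2*theta) = sin(1.9258) = 0.9376
R = 34.47^2 * 0.9376 / 9.81
R = 1188.1809 * 0.9376 / 9.81 = 113.5671 m

113.5671 m


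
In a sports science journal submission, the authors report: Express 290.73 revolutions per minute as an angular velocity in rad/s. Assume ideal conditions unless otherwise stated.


omega = RPM * 2 * pi / 60
omega = 290.73 * 2 * 3.14159 / 60
omega = 1826.7105 / 60 = 30.4452 rad/s

30.4452 rad/s


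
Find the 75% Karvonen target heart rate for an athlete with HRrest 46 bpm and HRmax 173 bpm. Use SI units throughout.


Target = HRrest + pct*(HRmax - HRrest)
Heart rate reserve = HRmax - HRrest = 173 - 46 = 127 bpm
Fraction = 75% = 0.75
Target = 46 + 0.75 * 127
Target = 46 + 95.25 = 141.25 bpm

141.25 bpm


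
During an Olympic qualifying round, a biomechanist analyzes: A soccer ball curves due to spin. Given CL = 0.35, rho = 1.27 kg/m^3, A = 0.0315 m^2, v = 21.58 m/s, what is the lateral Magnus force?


FM = 0.5 * CL * rho * A * v^2
FM = 0.5 * 0.35 * 1.27 * 0.0315 * 21.58^2
v^2 = 465.6964
FM = 0.5 * 0.35 * 1.27 * 0.0315 * 465.6964 = 3.2603 N

3.2603 N


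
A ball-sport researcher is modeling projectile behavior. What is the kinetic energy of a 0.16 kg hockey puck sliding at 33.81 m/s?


KE = 0.5 * m * v^2
KE = 0.5 * 0.16 * 33.81^2
KE = 0.5 * 0.16 * 1143.1161 = 91.4493 J

91.4493 J


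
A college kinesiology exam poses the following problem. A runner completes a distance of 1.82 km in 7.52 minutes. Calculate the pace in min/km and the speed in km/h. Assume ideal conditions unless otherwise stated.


Pace = time / distance = 7.52 min / 1.82 km = 4.1319 min/km
Speed = distance / time_in_hours = 1.82 / 0.1253 hr
Speed = 14.5213 km/h

4.1319 min/km, 14.5213 km/h


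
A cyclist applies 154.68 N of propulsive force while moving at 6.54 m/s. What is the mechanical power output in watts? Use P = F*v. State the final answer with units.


P = F * v
P = 154.68 * 6.54
P = 1011.6072 W

1011.6072 W


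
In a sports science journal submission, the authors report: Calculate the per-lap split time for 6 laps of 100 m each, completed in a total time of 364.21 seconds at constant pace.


Split time = total_time / n_laps = 364.21 / 6
Split time = 60.7017 s per lap

60.7017 s


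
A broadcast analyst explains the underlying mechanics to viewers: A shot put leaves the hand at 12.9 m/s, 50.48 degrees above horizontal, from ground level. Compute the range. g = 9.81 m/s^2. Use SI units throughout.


R = v^2 * sin(2*theta) / g
Convert angle to radians: theta = 50.48 deg = 0.881 rad
sin(2*theta) = sin(1.7621) = 0.9818
R = 12.9^2 * 0.9818 / 9.81
R = 166.41 * 0.9818 / 9.81 = 16.6539 m

16.6539 m


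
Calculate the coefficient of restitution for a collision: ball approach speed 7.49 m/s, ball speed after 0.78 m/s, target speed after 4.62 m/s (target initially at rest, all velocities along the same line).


e = (v2_after - v1_after) / (v1_before - v2_before)
Numerator = 4.62 - 0.78 = 3.84
Denominator = 7.49 - 0 = 7.49
e = 3.84 / 7.49 = 0.5127

0.5127


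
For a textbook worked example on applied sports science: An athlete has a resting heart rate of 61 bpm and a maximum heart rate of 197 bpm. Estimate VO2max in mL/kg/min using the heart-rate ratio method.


VO2max = 15.3 * HRmax / HRrest
VO2max = 15.3 * 197 / 61
VO2max = 3014.1 / 61 = 49.4115 mL/kg/min

49.4115 mL/kg/min


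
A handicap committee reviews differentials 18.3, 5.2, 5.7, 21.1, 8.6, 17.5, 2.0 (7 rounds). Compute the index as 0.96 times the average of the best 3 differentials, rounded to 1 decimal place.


All differentials: 18.3, 5.2, 5.7, 21.1, 8.6, 17.5, 2.0
Sorted: 2.0, 5.2, 5.7, 8.6, 17.5, 18.3, 21.1
Best 3: 2.0, 5.2, 5.7
Average of best = 12.9 / 3 = 4.3
Raw index = 4.3 * 0.96 = 4.128
Handicap index = round(4.128, 1) = 4.1

4.1


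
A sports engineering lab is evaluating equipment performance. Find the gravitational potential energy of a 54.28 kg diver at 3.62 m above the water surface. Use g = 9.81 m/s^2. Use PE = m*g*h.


PE = m * g * h
PE = 54.28 * 9.81 * 3.62
PE = 532.4868 * 3.62 = 1927.6022 J

1927.6022 J


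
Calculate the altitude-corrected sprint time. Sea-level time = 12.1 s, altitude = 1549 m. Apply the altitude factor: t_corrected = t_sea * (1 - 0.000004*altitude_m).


Correction factor = 1 - 0.000004 * 1549 = 0.993804
t_corrected = t_sea * factor = 12.1 * 0.993804
t_corrected = 12.025 s

12.025 s


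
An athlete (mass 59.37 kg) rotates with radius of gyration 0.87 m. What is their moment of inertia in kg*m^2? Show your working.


I = m * k^2
I = 59.37 * 0.87^2
I = 59.37 * 0.7569 = 44.9372 kg*m^2

44.9372 kg*m^2


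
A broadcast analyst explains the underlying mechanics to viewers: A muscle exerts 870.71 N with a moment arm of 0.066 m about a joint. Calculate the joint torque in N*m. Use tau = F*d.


tau = F * d
tau = 870.71 * 0.066
tau = 57.4669 N*m

57.4669 N*m


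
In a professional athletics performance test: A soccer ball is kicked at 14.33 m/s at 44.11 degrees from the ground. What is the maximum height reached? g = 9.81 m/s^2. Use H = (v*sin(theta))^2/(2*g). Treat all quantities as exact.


H = (v*sin(theta))^2 / (2*g)
vy = v*sin(theta) = 14.33 * sin(44.11 deg) = 9.9742 m/s
H = vy^2 / (2*g) = 99.4852 / (2*9.81)
H = 99.4852 / 19.62 = 5.0706 m

5.0706 m


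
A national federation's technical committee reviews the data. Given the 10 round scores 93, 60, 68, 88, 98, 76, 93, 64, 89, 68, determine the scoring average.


Average = sum / n
Sum = 797
Average = 797 / 10 = 79.7

79.7


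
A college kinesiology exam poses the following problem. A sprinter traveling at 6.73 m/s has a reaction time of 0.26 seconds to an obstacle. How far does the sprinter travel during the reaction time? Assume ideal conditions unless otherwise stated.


d = v * t
d = 6.73 * 0.26
d = 1.7498 m

1.7498 m


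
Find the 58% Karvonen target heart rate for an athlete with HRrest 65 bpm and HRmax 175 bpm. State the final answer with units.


Target = HRrest + pct*(HRmax - HRrest)
Heart rate reserve = HRmax - HRrest = 175 - 65 = 110 bpm
Fraction = 58% = 0.58
Target = 65 + 0.58 * 110
Target = 65 + 63.8 = 128.8 bpm

128.8 bpm


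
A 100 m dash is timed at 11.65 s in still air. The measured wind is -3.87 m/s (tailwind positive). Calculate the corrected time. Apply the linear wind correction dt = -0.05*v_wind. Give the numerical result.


dt = -0.05 * v_wind = -0.05 * -3.87 = 0.1935 s
t_corrected = t_still + dt = 11.65 + (0.1935)
t_corrected = 11.8435 s

11.8435 s


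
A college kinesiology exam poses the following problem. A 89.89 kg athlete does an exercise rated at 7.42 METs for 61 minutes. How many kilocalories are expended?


kcal = MET * mass * time_hr
Convert time: 61 min = 1.0167 hr
kcal = 7.42 * 89.89 * 1.0167
kcal = 678.1002 kcal

678.1002 kcal


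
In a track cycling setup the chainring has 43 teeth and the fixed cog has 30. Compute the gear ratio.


GR = front_teeth / rear_teeth
GR = 43 / 30
GR = 1.4333

1.4333


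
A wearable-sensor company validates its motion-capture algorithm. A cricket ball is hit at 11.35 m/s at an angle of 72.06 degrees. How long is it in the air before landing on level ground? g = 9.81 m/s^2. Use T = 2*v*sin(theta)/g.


T = 2*v*sin(theta)/g
sin(theta) = sin(72.06 deg) = 0.9514
T = 2*11.35*0.9514 / 9.81
T = 21.5963 / 9.81 = 2.2015 s

2.2015 s


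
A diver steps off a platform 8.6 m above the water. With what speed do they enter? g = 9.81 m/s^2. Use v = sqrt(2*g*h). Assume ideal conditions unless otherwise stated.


v = sqrt(2 * g * h)
v = sqrt(2 * 9.81 * 8.6)
v = sqrt(168.732) = 12.9897 m/s

12.9897 m/s


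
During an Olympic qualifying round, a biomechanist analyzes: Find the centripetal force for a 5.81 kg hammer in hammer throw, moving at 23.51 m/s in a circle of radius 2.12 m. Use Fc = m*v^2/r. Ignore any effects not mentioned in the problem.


Fc = m * v^2 / r
v^2 = 23.51^2 = 552.7201
Fc = 5.81 * 552.7201 / 2.12
Fc = 3211.3038 / 2.12 = 1514.7659 N

1514.7659 N


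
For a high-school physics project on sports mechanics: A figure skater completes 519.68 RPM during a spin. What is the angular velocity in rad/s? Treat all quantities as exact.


omega = RPM * 2 * pi / 60
omega = 519.68 * 2 * 3.14159 / 60
omega = 3265.2457 / 60 = 54.4208 rad/s

54.4208 rad/s


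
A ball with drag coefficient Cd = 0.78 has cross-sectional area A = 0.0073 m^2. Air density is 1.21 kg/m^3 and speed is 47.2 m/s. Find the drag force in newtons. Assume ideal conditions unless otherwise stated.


Fd = 0.5 * Cd * rho * A * v^2
Fd = 0.5 * 0.78 * 1.21 * 0.0073 * 47.2^2
v^2 = 2227.84
Fd = 0.5 * 0.78 * 1.21 * 0.0073 * 2227.84 = 7.6746 N

7.6746 N


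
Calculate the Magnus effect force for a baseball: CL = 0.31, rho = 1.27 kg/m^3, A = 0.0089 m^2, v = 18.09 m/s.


FM = 0.5 * CL * rho * A * v^2
FM = 0.5 * 0.31 * 1.27 * 0.0089 * 18.09^2
v^2 = 327.2481
FM = 0.5 * 0.31 * 1.27 * 0.0089 * 327.2481 = 0.5733 N

0.5733 N


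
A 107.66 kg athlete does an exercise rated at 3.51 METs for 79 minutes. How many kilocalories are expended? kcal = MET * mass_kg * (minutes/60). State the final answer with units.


kcal = MET * mass * time_hr
Convert time: 79 min = 1.3167 hr
kcal = 3.51 * 107.66 * 1.3167
kcal = 497.5507 kcal

497.5507 kcal


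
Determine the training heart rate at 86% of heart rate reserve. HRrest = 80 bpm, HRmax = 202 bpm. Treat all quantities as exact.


Target = HRrest + pct*(HRmax - HRrest)
Heart rate reserve = HRmax - HRrest = 202 - 80 = 122 bpm
Fraction = 86% = 0.86
Target = 80 + 0.86 * 122
Target = 80 + 104.92 = 184.92 bpm

184.92 bpm


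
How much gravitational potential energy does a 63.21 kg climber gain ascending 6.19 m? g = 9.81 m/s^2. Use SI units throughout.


PE = m * g * h
PE = 63.21 * 9.81 * 6.19
PE = 620.0901 * 6.19 = 3838.3577 J

3838.3577 J


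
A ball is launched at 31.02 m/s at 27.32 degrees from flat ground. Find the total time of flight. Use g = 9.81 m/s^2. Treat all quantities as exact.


T = 2*v*sin(theta)/g
sin(theta) = sin(27.32 deg) = 0.459
T = 2*31.02*0.459 / 9.81
T = 28.4739 / 9.81 = 2.9025 s

2.9025 s


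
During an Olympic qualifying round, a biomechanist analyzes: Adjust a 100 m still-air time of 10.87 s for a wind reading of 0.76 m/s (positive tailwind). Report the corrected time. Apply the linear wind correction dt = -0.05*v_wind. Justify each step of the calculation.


dt = -0.05 * v_wind = -0.05 * 0.76 = -0.038 s
t_corrected = t_still + dt = 10.87 + (-0.038)
t_corrected = 10.832 s

10.832 s


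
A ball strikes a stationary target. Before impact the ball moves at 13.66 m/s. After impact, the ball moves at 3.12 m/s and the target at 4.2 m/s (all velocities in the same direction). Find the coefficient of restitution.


e = (v2_after - v1_after) / (v1_before - v2_before)
Numerator = 4.2 - 3.12 = 1.08
Denominator = 13.66 - 0 = 13.66
e = 1.08 / 13.66 = 0.0791

0.0791
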